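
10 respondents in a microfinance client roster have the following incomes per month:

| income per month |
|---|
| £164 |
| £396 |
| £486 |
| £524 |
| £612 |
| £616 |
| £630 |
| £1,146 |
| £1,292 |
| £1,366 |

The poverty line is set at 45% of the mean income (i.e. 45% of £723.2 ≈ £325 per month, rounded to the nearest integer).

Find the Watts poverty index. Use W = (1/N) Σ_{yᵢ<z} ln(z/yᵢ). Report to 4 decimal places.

Below z: £164 (q = 1 of N = 10).
Log gaps: ln(325/164) = 0.6840.
W = 0.683959 / 10 = 0.0684.

0.0684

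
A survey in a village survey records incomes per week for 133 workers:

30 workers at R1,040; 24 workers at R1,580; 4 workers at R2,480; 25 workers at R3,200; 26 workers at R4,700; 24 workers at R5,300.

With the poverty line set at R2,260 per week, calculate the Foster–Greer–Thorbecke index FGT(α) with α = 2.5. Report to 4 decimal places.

Below z: 30×R1,040, 24×R1,580 (q = 54 of N = 133).
Gap ratios (z−y)/z: (2260−1040)/2260 = 0.5398 (×30); (2260−1580)/2260 = 0.3009 (×24).
Raised to α = 2.5: 0.21411 (×30); 0.04966 (×24).
Sum = 7.615000; FGT(2.5) = 7.615000 / 133 = 0.0573.

0.0573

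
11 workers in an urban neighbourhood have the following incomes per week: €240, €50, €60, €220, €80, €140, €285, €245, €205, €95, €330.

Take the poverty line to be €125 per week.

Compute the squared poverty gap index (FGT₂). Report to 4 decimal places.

0.0743

Incomes under z: €50, €60, €80, €95 (q = 4 of N = 11).
Relative gaps: (125−50)/125 = 0.6000; (125−60)/125 = 0.5200; (125−80)/125 = 0.3600; (125−95)/125 = 0.2400.
Squared: 0.3600; 0.2704; 0.1296; 0.0576.
Sum = 0.817600; P₂ = 0.817600 / 11 = 0.0743.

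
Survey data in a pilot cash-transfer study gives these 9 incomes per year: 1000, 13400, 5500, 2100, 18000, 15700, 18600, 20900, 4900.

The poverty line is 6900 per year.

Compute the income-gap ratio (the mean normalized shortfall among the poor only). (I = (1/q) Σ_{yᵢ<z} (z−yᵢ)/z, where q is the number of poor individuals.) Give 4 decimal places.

Below z: 1000, 2100, 4900, 5500 (q = 4 of N = 9).
Shortfall ratios (z−y)/z: 0.8551, 0.6957, 0.2899, 0.2029; sum = 2.043478.
The income-gap ratio divides by q (the poor only): 2.043478 / 4 = 0.5109.

0.5109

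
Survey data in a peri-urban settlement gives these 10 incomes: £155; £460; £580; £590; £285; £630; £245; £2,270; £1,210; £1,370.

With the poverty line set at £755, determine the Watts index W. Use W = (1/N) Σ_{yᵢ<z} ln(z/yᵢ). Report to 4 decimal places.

0.4870

Below the line: £155, £245, £285, £460, £580, £590, £630 (q = 7 of N = 10).
Log shortfalls: ln(755/155) = 1.5833; ln(755/245) = 1.1255; ln(755/285) = 0.9742; ln(755/460) = 0.4955; ln(755/580) = 0.2637; ln(755/590) = 0.2466; ln(755/630) = 0.1810.
W = 4.869755 / 10 = 0.4870.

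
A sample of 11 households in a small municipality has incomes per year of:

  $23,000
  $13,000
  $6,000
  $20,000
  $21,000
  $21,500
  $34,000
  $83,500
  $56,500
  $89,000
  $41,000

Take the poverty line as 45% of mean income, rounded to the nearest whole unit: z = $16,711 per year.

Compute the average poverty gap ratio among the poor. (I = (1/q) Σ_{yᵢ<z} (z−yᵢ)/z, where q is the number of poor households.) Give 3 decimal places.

0.432

Incomes under z: $6,000, $13,000 (q = 2 of N = 11).
Relative gaps: 0.6410, 0.2221; sum = 0.863024.
The income-gap ratio divides by q (the poor only): 0.863024 / 2 = 0.432.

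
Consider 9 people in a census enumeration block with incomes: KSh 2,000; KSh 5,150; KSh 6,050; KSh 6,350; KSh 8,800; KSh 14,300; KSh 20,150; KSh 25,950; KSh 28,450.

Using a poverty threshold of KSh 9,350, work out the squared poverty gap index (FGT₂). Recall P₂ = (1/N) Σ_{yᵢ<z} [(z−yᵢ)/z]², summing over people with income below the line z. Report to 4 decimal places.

Below the line: KSh 2,000, KSh 5,150, KSh 6,050, KSh 6,350, KSh 8,800 (q = 5 of N = 9).
Normalized shortfalls: (9350−2000)/9350 = 0.7861; (9350−5150)/9350 = 0.4492; (9350−6050)/9350 = 0.3529; (9350−6350)/9350 = 0.3209; (9350−8800)/9350 = 0.0588.
Squared: 0.6179; 0.2018; 0.1246; 0.1029; 0.0035.
Sum = 1.050702; P₂ = 1.050702 / 9 = 0.1167.

0.1167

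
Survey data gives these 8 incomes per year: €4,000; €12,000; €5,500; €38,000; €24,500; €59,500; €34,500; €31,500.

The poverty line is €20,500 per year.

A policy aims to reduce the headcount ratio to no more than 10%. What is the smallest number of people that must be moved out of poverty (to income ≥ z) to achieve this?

Currently q = 3 of N = 8 are below the line (H = 0.375).
A headcount ratio of at most 10% allows at most ⌊0.10 × 8⌋ = 0 poor people.
So at least 3 − 0 = 3 must be lifted.

3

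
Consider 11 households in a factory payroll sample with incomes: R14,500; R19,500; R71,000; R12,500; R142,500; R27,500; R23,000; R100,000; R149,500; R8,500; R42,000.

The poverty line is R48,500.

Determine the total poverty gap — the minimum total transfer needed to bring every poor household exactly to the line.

Poor units: R8,500, R12,500, R14,500, R19,500, R23,000, R27,500, R42,000 (q = 7 of N = 11).
Individual gaps: 48500−8500 = 40000; 48500−12500 = 36000; 48500−14500 = 34000; 48500−19500 = 29000; 48500−23000 = 25500; 48500−27500 = 21000; 48500−42000 = 6500.
Aggregate gap = R192,000.

R192,000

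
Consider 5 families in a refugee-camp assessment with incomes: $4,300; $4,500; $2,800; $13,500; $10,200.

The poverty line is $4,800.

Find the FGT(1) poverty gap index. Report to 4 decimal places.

Poor units: $2,800, $4,300, $4,500 (q = 3 of N = 5).
Shortfall ratios: (4800−2800)/4800 = 0.4167; (4800−4300)/4800 = 0.1042; (4800−4500)/4800 = 0.0625.
Σ = 0.583333. Dividing by the full population N = 5 gives P₁ = 0.1167.

0.1167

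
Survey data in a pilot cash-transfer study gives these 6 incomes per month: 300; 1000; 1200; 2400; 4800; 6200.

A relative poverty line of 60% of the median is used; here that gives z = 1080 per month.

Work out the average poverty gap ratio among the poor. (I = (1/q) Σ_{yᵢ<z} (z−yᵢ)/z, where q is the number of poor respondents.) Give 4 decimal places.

0.3981

Poor units: 300, 1000 (q = 2 of N = 6).
Relative gaps: 0.7222, 0.0741; sum = 0.796296.
I averages over the q = 2 poor units only: 0.796296 / 2 = 0.3981.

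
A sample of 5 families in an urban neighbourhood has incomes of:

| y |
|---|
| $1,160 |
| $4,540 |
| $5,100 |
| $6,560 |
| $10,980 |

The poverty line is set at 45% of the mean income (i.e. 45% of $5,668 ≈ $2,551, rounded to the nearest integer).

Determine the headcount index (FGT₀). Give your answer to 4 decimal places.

1 of the 5 families have income below $2,551.
H = 1/5 = 0.2000.

0.2000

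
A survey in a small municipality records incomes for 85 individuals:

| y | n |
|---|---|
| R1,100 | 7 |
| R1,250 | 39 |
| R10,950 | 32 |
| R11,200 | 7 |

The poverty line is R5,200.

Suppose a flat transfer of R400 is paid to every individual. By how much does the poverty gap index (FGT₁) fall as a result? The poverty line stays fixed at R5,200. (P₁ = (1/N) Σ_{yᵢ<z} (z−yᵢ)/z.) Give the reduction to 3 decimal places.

0.042

Before: below the line — 7×R1,100, 39×R1,250; poverty gap index (FGT₁) = 0.41346.
After the R400 transfer: below the line — 7×R1,500, 39×R1,650; poverty gap index (FGT₁) = 0.37183.
Reduction = 0.41346 − 0.37183 = 0.042.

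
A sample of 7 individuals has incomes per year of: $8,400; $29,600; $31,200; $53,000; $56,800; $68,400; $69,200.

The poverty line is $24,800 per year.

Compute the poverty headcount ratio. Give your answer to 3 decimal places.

0.143

1 of the 7 individuals have income below $24,800.
H = 1/7 = 0.143.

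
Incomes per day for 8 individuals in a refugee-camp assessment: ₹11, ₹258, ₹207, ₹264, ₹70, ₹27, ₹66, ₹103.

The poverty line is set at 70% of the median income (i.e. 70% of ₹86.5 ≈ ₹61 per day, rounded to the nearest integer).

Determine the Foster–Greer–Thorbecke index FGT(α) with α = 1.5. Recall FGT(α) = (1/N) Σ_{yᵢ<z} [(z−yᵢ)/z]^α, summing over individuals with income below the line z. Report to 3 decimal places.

0.145

Below z: ₹11, ₹27 (q = 2 of N = 8).
Gap ratios (z−y)/z: (61−11)/61 = 0.8197; (61−27)/61 = 0.5574.
Raised to α = 1.5: 0.74210; 0.41612.
Sum = 1.158221; FGT(1.5) = 1.158221 / 8 = 0.145.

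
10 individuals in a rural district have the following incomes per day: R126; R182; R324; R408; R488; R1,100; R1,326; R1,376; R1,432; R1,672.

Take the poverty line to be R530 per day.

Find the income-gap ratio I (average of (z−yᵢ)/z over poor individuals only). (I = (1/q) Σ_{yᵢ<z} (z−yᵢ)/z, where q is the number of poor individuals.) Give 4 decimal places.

0.4234

Below the line: R126, R182, R324, R408, R488 (q = 5 of N = 10).
Shortfall ratios (z−y)/z: 0.7623, 0.6566, 0.3887, 0.2302, 0.0792; sum = 2.116981.
The income-gap ratio divides by q (the poor only): 2.116981 / 5 = 0.4234.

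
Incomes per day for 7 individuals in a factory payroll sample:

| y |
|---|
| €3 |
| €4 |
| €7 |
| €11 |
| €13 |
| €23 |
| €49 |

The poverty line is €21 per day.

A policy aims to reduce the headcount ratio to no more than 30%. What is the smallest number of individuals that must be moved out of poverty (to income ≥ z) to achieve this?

Currently q = 5 of N = 7 are below the line (H = 0.714).
A headcount ratio of at most 30% allows at most ⌊0.30 × 7⌋ = 2 poor individuals.
So at least 5 − 2 = 3 must be lifted.

3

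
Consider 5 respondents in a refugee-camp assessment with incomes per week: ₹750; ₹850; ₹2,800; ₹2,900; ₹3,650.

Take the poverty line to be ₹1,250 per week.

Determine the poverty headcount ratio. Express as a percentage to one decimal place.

2 of the 5 respondents have income below ₹1,250.
H = 2/5 = 40.0%.

40.0%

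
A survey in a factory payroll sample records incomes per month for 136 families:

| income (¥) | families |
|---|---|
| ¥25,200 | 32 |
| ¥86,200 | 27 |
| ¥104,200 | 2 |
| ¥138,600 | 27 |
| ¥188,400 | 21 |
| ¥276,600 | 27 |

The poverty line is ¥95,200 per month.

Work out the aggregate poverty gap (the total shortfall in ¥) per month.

Poor units: 32×¥25,200, 27×¥86,200 (q = 59 of N = 136).
Individual gaps: 32×(95200−25200) = 2240000; 27×(95200−86200) = 243000.
Aggregate gap = ¥2,483,000.

¥2,483,000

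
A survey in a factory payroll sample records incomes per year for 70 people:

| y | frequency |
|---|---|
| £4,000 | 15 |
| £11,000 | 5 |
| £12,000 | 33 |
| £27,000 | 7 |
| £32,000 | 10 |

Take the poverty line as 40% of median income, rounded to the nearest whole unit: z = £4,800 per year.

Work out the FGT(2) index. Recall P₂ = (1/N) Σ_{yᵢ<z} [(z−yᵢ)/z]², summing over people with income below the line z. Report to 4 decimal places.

Below z: 15×£4,000 (q = 15 of N = 70).
Relative gaps: (4800−4000)/4800 = 0.1667 (×15).
Squared: 0.0278 (×15).
Sum = 0.416667; P₂ = 0.416667 / 70 = 0.0060.

0.0060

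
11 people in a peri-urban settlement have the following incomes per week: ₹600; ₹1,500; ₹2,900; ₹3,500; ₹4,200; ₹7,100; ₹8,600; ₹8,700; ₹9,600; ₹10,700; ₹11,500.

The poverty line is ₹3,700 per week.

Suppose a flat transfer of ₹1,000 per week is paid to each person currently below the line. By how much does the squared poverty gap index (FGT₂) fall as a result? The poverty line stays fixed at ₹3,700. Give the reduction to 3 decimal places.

Before: below the line — ₹600, ₹1,500, ₹2,900, ₹3,500; squared poverty gap index (FGT₂) = 0.10047.
After the ₹1,000 transfer: below the line — ₹1,600, ₹2,500; squared poverty gap index (FGT₂) = 0.03885.
Reduction = 0.10047 − 0.03885 = 0.062.

0.062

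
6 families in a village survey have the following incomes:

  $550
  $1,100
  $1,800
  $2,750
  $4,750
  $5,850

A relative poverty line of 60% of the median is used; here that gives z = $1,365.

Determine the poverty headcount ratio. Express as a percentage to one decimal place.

2 of the 6 families have income below $1,365.
H = 2/6 = 33.3%.

33.3%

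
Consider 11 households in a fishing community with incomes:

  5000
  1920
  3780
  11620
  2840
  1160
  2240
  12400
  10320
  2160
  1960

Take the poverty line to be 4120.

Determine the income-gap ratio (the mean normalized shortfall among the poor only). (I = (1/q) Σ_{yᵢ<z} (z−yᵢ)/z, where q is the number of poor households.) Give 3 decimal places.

Below z: 1160, 1920, 1960, 2160, 2240, 2840, 3780 (q = 7 of N = 11).
Relative gaps: 0.7184, 0.5340, 0.5243, 0.4757, 0.4563, 0.3107, 0.0825; sum = 3.101942.
The income-gap ratio divides by q (the poor only): 3.101942 / 7 = 0.443.

0.443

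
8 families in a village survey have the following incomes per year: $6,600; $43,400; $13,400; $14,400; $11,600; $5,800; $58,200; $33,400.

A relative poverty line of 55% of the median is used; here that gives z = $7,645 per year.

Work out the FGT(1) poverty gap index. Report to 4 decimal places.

0.0473

Poor units: $5,800, $6,600 (q = 2 of N = 8).
Relative gaps: (7645−5800)/7645 = 0.2413; (7645−6600)/7645 = 0.1367.
Sum of shortfalls = 0.378025; P₁ averages over all N: 0.378025 / 8 = 0.0473.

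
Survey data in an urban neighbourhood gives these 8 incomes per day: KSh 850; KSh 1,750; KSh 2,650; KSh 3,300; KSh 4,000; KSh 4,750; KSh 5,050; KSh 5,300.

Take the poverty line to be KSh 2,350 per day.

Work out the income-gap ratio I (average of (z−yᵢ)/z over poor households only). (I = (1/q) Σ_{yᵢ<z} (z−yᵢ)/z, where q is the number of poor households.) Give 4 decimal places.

0.4468

Incomes under z: KSh 850, KSh 1,750 (q = 2 of N = 8).
Shortfall ratios (z−y)/z: 0.6383, 0.2553; sum = 0.893617.
I averages over the q = 2 poor units only: 0.893617 / 2 = 0.4468.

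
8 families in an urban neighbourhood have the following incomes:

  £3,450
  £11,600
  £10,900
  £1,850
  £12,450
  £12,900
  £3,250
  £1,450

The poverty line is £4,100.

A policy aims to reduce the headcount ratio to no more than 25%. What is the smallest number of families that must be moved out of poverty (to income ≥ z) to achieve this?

4 of the 8 families are poor, so H = 4/8 = 0.500.
A headcount ratio of at most 25% allows at most ⌊0.25 × 8⌋ = 2 poor families.
So at least 4 − 2 = 2 must be lifted.

2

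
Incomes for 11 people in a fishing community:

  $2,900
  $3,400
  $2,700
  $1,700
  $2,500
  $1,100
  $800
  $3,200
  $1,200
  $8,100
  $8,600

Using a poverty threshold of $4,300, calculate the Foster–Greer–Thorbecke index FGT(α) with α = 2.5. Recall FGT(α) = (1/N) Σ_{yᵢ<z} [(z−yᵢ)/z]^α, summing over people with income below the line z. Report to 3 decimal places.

Incomes under z: $800, $1,100, $1,200, $1,700, $2,500, $2,700, $2,900, $3,200, $3,400 (q = 9 of N = 11).
Shortfall ratios: (4300−800)/4300 = 0.8140; (4300−1100)/4300 = 0.7442; (4300−1200)/4300 = 0.7209; (4300−1700)/4300 = 0.6047; (4300−2500)/4300 = 0.4186; (4300−2700)/4300 = 0.3721; (4300−2900)/4300 = 0.3256; (4300−3200)/4300 = 0.2558; (4300−3400)/4300 = 0.2093.
Raised to α = 2.5: 0.59772; 0.47775; 0.44130; 0.28429; 0.11337; 0.08446; 0.06049; 0.03310; 0.02004.
Sum = 2.112519; FGT(2.5) = 2.112519 / 11 = 0.192.

0.192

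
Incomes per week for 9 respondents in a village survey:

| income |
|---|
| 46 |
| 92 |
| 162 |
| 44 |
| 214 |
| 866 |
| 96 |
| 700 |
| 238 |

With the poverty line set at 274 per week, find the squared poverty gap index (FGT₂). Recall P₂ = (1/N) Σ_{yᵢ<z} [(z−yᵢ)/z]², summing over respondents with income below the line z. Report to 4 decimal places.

0.2770

Poor units: 44, 46, 92, 96, 162, 214, 238 (q = 7 of N = 9).
Relative gaps: (274−44)/274 = 0.8394; (274−46)/274 = 0.8321; (274−92)/274 = 0.6642; (274−96)/274 = 0.6496; (274−162)/274 = 0.4088; (274−214)/274 = 0.2190; (274−238)/274 = 0.1314.
Squared: 0.7046; 0.6924; 0.4412; 0.4220; 0.1671; 0.0480; 0.0173.
Sum = 2.492568; P₂ = 2.492568 / 9 = 0.2770.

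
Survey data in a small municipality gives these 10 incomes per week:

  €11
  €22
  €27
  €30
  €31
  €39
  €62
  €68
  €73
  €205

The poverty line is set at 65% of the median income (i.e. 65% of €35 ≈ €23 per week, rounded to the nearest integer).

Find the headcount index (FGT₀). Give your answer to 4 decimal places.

2 of the 10 households have income below €23.
H = 2/10 = 0.2000.

0.2000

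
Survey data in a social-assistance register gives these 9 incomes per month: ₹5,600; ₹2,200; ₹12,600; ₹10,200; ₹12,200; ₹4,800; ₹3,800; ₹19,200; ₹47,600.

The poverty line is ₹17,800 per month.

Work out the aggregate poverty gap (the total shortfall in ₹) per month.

Poor units: ₹2,200, ₹3,800, ₹4,800, ₹5,600, ₹10,200, ₹12,200, ₹12,600 (q = 7 of N = 9).
Individual gaps: 17800−2200 = 15600; 17800−3800 = 14000; 17800−4800 = 13000; 17800−5600 = 12200; 17800−10200 = 7600; 17800−12200 = 5600; 17800−12600 = 5200.
Aggregate gap = ₹73,200.

₹73,200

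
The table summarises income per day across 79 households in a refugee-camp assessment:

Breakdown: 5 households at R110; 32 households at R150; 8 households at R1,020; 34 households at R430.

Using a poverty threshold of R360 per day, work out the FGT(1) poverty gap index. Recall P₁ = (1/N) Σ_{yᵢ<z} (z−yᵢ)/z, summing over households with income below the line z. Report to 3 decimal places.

Below the line: 5×R110, 32×R150 (q = 37 of N = 79).
Gap ratios (z−y)/z: (360−110)/360 = 0.6944 (×5); (360−150)/360 = 0.5833 (×32).
Sum of shortfalls = 22.138889; P₁ averages over all N: 22.138889 / 79 = 0.280.

0.280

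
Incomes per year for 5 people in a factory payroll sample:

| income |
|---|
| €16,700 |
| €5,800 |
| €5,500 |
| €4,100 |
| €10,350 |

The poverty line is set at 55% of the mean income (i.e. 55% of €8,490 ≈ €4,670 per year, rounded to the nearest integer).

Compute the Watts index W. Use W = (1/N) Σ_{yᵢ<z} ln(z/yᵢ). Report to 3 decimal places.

0.026

Below z: €4,100 (q = 1 of N = 5).
ln(z/y) terms: ln(4670/4100) = 0.1302.
W = 0.130172 / 5 = 0.026.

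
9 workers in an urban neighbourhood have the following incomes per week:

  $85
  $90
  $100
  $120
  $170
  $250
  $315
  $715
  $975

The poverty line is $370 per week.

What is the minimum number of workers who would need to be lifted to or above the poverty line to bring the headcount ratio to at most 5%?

Currently q = 7 of N = 9 are below the line (H = 0.778).
A headcount ratio of at most 5% allows at most ⌊0.05 × 9⌋ = 0 poor workers.
So at least 7 − 0 = 7 must be lifted.

7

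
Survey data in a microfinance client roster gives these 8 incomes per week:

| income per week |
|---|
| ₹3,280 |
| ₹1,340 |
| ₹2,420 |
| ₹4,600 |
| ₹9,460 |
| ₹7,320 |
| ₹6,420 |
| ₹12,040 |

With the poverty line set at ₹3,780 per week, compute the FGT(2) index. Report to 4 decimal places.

0.0705

Incomes under z: ₹1,340, ₹2,420, ₹3,280 (q = 3 of N = 8).
Normalized shortfalls: (3780−1340)/3780 = 0.6455; (3780−2420)/3780 = 0.3598; (3780−3280)/3780 = 0.1323.
Squared: 0.4167; 0.1294; 0.0175.
Sum = 0.563618; P₂ = 0.563618 / 8 = 0.0705.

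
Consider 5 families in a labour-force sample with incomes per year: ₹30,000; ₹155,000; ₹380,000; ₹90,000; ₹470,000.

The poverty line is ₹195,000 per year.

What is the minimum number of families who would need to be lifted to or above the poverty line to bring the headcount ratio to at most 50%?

Currently q = 3 of N = 5 are below the line (H = 0.600).
A headcount ratio of at most 50% allows at most ⌊0.50 × 5⌋ = 2 poor families.
So at least 3 − 2 = 1 must be lifted.

1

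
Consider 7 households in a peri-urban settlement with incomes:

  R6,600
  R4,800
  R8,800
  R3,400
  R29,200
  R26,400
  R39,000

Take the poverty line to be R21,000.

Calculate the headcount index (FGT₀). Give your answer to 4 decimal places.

0.5714

4 of the 7 households have income below R21,000.
H = 4/7 = 0.5714.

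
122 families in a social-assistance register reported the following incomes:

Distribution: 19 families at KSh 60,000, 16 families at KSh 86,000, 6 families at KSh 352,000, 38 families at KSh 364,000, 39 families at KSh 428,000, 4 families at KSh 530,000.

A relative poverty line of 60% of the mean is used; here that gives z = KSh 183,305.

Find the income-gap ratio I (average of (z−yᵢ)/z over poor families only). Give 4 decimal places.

0.6078

Below the line: 19×KSh 60,000, 16×KSh 86,000 (q = 35 of N = 122).
Relative gaps: 0.6727 (×19), 0.5308 (×16); sum = 21.274242.
The income-gap ratio divides by q (the poor only): 21.274242 / 35 = 0.6078.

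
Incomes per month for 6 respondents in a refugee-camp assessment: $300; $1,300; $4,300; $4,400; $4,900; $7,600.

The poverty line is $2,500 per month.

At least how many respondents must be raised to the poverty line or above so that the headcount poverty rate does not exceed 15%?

2

2 of the 6 respondents are poor, so H = 2/6 = 0.333.
A headcount ratio of at most 15% allows at most ⌊0.15 × 6⌋ = 0 poor respondents.
So at least 2 − 0 = 2 must be lifted.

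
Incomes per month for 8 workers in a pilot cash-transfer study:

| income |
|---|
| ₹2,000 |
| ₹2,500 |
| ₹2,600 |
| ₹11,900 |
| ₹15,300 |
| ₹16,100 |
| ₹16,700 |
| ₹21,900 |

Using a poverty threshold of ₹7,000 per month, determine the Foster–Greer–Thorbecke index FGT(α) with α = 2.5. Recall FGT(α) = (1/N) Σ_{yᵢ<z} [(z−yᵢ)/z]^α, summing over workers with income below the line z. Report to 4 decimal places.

0.1345

Incomes under z: ₹2,000, ₹2,500, ₹2,600 (q = 3 of N = 8).
Gap ratios (z−y)/z: (7000−2000)/7000 = 0.7143; (7000−2500)/7000 = 0.6429; (7000−2600)/7000 = 0.6286.
Raised to α = 2.5: 0.43120; 0.33135; 0.31325.
Sum = 1.075797; FGT(2.5) = 1.075797 / 8 = 0.1345.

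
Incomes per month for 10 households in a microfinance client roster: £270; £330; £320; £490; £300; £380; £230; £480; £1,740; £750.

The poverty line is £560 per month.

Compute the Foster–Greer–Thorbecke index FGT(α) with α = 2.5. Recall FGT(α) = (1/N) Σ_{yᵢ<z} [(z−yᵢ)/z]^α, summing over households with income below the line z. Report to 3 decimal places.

Incomes under z: £230, £270, £300, £320, £330, £380, £480, £490 (q = 8 of N = 10).
Relative gaps: (560−230)/560 = 0.5893; (560−270)/560 = 0.5179; (560−300)/560 = 0.4643; (560−320)/560 = 0.4286; (560−330)/560 = 0.4107; (560−380)/560 = 0.3214; (560−480)/560 = 0.1429; (560−490)/560 = 0.1250.
Raised to α = 2.5: 0.26657; 0.19299; 0.14688; 0.12024; 0.10811; 0.05857; 0.00771; 0.00552.
Sum = 0.906599; FGT(2.5) = 0.906599 / 10 = 0.091.

0.091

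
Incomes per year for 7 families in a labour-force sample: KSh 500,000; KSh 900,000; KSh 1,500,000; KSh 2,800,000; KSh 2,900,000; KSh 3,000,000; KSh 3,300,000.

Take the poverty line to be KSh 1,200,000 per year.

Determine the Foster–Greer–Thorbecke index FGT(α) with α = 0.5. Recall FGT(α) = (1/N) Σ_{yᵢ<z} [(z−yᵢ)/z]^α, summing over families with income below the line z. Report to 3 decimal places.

0.181

Incomes under z: KSh 500,000, KSh 900,000 (q = 2 of N = 7).
Shortfall ratios: (1200000−500000)/1200000 = 0.5833; (1200000−900000)/1200000 = 0.2500.
Raised to α = 0.5: 0.76376; 0.50000.
Sum = 1.263763; FGT(0.5) = 1.263763 / 7 = 0.181.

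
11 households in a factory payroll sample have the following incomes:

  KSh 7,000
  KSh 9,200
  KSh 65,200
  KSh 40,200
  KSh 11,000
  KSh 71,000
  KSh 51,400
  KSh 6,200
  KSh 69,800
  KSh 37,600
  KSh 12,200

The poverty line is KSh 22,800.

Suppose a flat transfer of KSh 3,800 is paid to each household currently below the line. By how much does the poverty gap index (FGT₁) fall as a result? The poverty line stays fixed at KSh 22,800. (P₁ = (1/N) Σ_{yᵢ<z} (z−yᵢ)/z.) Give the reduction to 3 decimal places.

Before: below the line — KSh 6,200, KSh 7,000, KSh 9,200, KSh 11,000, KSh 12,200; poverty gap index (FGT₁) = 0.27273.
After the KSh 3,800 transfer: below the line — KSh 10,000, KSh 10,800, KSh 13,000, KSh 14,800, KSh 16,000; poverty gap index (FGT₁) = 0.19697.
Reduction = 0.27273 − 0.19697 = 0.076.

0.076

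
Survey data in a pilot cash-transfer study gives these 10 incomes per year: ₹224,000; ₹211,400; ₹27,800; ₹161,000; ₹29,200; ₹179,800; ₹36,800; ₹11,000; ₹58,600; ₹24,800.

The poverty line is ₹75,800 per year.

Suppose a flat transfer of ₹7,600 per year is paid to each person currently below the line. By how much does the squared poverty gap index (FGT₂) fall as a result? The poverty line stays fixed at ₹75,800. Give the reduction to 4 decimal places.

0.0645

Before: below the line — ₹11,000, ₹24,800, ₹27,800, ₹29,200, ₹36,800, ₹58,600; squared poverty gap index (FGT₂) = 0.227867.
After the ₹7,600 transfer: below the line — ₹18,600, ₹32,400, ₹35,400, ₹36,800, ₹44,400, ₹66,200; squared poverty gap index (FGT₂) = 0.163370.
Reduction = 0.227867 − 0.163370 = 0.0645.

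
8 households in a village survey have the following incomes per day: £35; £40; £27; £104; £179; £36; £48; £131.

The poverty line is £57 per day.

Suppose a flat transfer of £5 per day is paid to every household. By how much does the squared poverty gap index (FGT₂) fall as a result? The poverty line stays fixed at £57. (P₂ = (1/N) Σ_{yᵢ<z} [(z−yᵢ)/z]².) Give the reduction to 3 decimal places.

0.033

Before: below the line — £27, £35, £36, £40, £48; squared poverty gap index (FGT₂) = 0.08445.
After the £5 transfer: below the line — £32, £40, £41, £45, £53; squared poverty gap index (FGT₂) = 0.05117.
Reduction = 0.08445 − 0.05117 = 0.033.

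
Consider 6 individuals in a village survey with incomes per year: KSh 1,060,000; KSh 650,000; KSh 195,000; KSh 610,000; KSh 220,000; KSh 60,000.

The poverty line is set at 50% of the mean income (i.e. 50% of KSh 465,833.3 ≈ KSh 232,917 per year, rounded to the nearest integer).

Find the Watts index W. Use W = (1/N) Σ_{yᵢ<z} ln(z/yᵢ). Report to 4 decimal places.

0.2652

Below the line: KSh 60,000, KSh 195,000, KSh 220,000 (q = 3 of N = 6).
Log shortfalls: ln(232917/60000) = 1.3563; ln(232917/195000) = 0.1777; ln(232917/220000) = 0.0571.
W = 1.591075 / 6 = 0.2652.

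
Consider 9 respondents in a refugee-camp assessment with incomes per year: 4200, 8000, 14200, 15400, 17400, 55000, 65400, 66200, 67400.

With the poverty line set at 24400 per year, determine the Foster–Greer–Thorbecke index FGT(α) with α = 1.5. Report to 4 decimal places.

0.2169

Poor units: 4200, 8000, 14200, 15400, 17400 (q = 5 of N = 9).
Relative gaps: (24400−4200)/24400 = 0.8279; (24400−8000)/24400 = 0.6721; (24400−14200)/24400 = 0.4180; (24400−15400)/24400 = 0.3689; (24400−17400)/24400 = 0.2869.
Raised to α = 1.5: 0.75326; 0.55104; 0.27028; 0.22402; 0.15366.
Sum = 1.952250; FGT(1.5) = 1.952250 / 9 = 0.2169.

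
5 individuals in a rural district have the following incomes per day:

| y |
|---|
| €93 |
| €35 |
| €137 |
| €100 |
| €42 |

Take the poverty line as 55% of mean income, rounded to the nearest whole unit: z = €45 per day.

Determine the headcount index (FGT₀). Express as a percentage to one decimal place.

2 of the 5 individuals have income below €45.
H = 2/5 = 40.0%.

40.0%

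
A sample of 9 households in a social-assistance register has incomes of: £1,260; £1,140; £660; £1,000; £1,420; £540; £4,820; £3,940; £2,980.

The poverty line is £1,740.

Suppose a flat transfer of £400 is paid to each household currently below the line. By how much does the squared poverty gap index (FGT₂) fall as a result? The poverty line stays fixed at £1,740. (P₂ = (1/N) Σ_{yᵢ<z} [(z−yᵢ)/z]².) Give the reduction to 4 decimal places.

0.0948

Before: below the line — £540, £660, £1,000, £1,140, £1,260, £1,420; squared poverty gap index (FGT₂) = 0.141175.
After the £400 transfer: below the line — £940, £1,060, £1,400, £1,540, £1,660; squared poverty gap index (FGT₂) = 0.046403.
Reduction = 0.141175 − 0.046403 = 0.0948.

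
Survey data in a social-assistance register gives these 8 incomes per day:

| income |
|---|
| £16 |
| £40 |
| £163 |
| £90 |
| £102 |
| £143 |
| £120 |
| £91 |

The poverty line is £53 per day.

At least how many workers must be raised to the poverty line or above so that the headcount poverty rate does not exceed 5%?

2

2 of the 8 workers are poor, so H = 2/8 = 0.250.
A headcount ratio of at most 5% allows at most ⌊0.05 × 8⌋ = 0 poor workers.
So at least 2 − 0 = 2 must be lifted.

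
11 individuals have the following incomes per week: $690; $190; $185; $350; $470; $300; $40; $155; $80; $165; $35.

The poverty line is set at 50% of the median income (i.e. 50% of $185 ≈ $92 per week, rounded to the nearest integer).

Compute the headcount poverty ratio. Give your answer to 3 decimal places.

3 of the 11 individuals have income below $92.
H = 3/11 = 0.273.

0.273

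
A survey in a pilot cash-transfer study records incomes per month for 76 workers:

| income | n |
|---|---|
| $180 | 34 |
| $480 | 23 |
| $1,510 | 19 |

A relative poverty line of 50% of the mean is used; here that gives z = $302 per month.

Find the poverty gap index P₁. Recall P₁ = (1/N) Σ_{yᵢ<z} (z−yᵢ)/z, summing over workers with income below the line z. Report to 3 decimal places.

0.181

Poor units: 34×$180 (q = 34 of N = 76).
Normalized shortfalls: (302−180)/302 = 0.4040 (×34).
Sum of shortfalls = 13.735099; P₁ averages over all N: 13.735099 / 76 = 0.181.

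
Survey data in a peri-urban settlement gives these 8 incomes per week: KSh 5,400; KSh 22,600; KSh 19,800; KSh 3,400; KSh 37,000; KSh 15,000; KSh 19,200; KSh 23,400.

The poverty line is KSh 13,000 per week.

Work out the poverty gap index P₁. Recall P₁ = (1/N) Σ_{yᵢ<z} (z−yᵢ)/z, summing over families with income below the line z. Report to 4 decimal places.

0.1654

Incomes under z: KSh 3,400, KSh 5,400 (q = 2 of N = 8).
Normalized shortfalls: (13000−3400)/13000 = 0.7385; (13000−5400)/13000 = 0.5846.
Σ = 1.323077. Dividing by the full population N = 8 gives P₁ = 0.1654.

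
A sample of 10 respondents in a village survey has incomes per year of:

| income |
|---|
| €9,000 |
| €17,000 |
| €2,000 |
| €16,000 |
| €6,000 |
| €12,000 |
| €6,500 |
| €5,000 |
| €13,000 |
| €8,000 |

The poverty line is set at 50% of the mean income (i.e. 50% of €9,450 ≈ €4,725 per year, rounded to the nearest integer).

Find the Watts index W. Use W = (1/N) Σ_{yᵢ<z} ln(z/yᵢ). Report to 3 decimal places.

Poor units: €2,000 (q = 1 of N = 10).
Log gaps: ln(4725/2000) = 0.8597.
W = 0.859720 / 10 = 0.086.

0.086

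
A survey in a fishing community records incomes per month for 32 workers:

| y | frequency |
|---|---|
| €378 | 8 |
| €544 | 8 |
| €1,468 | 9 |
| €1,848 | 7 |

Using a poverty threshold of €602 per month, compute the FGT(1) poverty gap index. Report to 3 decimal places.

Below the line: 8×€378, 8×€544 (q = 16 of N = 32).
Shortfall ratios: (602−378)/602 = 0.3721 (×8); (602−544)/602 = 0.0963 (×8).
Σ = 3.747508. Dividing by the full population N = 32 gives P₁ = 0.117.

0.117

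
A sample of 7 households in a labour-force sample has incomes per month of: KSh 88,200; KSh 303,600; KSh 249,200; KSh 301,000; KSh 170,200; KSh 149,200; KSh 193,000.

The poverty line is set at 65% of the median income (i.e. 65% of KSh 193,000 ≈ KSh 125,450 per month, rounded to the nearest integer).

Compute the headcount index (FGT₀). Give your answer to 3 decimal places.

1 of the 7 households have income below KSh 125,450.
H = 1/7 = 0.143.

0.143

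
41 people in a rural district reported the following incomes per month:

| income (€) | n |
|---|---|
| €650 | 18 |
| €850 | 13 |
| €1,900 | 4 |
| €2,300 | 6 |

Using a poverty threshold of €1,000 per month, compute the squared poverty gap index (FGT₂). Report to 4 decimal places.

0.0609

Poor units: 18×€650, 13×€850 (q = 31 of N = 41).
Gap ratios (z−y)/z: (1000−650)/1000 = 0.3500 (×18); (1000−850)/1000 = 0.1500 (×13).
Squared: 0.1225 (×18); 0.0225 (×13).
Sum = 2.497500; P₂ = 2.497500 / 41 = 0.0609.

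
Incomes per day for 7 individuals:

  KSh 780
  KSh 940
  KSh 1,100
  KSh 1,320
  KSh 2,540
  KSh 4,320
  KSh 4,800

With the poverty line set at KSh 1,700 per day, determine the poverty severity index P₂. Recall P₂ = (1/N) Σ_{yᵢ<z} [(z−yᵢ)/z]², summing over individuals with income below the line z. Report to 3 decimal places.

Incomes under z: KSh 780, KSh 940, KSh 1,100, KSh 1,320 (q = 4 of N = 7).
Relative gaps: (1700−780)/1700 = 0.5412; (1700−940)/1700 = 0.4471; (1700−1100)/1700 = 0.3529; (1700−1320)/1700 = 0.2235.
Squared: 0.2929; 0.1999; 0.1246; 0.0500.
Sum = 0.667266; P₂ = 0.667266 / 7 = 0.095.

0.095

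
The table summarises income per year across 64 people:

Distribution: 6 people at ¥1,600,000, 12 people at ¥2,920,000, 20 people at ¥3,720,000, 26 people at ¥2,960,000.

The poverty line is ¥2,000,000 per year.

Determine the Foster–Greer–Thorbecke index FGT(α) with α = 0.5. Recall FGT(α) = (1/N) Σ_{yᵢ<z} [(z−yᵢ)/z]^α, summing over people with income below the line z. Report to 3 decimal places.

Incomes under z: 6×¥1,600,000 (q = 6 of N = 64).
Shortfall ratios: (2000000−1600000)/2000000 = 0.2000 (×6).
Raised to α = 0.5: 0.44721 (×6).
Sum = 2.683282; FGT(0.5) = 2.683282 / 64 = 0.042.

0.042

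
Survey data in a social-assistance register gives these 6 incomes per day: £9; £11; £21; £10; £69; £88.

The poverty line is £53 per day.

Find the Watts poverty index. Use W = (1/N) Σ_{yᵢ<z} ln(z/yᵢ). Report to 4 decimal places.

Incomes under z: £9, £10, £11, £21 (q = 4 of N = 6).
Log gaps: ln(53/9) = 1.7731; ln(53/10) = 1.6677; ln(53/11) = 1.5724; ln(53/21) = 0.9258.
W = 5.938940 / 6 = 0.9898.

0.9898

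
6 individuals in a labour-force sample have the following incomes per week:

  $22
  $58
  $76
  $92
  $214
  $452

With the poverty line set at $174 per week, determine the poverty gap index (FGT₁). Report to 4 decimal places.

0.4291

Poor units: $22, $58, $76, $92 (q = 4 of N = 6).
Normalized shortfalls: (174−22)/174 = 0.8736; (174−58)/174 = 0.6667; (174−76)/174 = 0.5632; (174−92)/174 = 0.4713.
Σ = 2.574713. Dividing by the full population N = 6 gives P₁ = 0.4291.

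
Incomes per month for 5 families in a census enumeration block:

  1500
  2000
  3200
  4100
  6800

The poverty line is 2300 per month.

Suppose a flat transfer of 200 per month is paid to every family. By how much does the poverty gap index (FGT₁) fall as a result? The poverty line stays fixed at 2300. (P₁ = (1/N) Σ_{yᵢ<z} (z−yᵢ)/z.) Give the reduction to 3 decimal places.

Before: below the line — 1500, 2000; poverty gap index (FGT₁) = 0.09565.
After the 200 transfer: below the line — 1700, 2200; poverty gap index (FGT₁) = 0.06087.
Reduction = 0.09565 − 0.06087 = 0.035.

0.035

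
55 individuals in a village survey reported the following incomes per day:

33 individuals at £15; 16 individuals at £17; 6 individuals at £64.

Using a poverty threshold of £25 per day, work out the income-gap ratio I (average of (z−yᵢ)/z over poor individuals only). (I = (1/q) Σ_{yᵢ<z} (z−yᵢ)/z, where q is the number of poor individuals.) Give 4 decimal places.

0.3739

Poor units: 33×£15, 16×£17 (q = 49 of N = 55).
Shortfall ratios (z−y)/z: 0.4000 (×33), 0.3200 (×16); sum = 18.320000.
The income-gap ratio divides by q (the poor only): 18.320000 / 49 = 0.3739.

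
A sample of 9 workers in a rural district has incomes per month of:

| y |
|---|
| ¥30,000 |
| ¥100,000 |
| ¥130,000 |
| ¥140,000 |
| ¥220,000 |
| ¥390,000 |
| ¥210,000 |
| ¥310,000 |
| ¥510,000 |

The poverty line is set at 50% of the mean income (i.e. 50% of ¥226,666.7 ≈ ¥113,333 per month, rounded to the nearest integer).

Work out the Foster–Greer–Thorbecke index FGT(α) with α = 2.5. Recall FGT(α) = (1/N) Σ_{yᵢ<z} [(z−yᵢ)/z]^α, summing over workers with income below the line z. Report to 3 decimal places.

0.052

Incomes under z: ¥30,000, ¥100,000 (q = 2 of N = 9).
Gap ratios (z−y)/z: (113333−30000)/113333 = 0.7353; (113333−100000)/113333 = 0.1176.
Raised to α = 2.5: 0.46361; 0.00475.
Sum = 0.468356; FGT(2.5) = 0.468356 / 9 = 0.052.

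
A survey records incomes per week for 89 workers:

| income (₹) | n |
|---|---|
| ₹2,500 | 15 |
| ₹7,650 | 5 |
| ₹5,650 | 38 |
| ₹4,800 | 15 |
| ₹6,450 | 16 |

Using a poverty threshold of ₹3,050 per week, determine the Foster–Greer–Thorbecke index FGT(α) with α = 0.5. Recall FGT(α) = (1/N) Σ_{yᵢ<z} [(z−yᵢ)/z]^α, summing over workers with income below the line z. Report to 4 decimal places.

Below z: 15×₹2,500 (q = 15 of N = 89).
Gap ratios (z−y)/z: (3050−2500)/3050 = 0.1803 (×15).
Raised to α = 0.5: 0.42465 (×15).
Sum = 6.369754; FGT(0.5) = 6.369754 / 89 = 0.0716.

0.0716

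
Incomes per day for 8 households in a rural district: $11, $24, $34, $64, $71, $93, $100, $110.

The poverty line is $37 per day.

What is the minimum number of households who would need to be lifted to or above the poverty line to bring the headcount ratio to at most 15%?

2

Currently q = 3 of N = 8 are below the line (H = 0.375).
A headcount ratio of at most 15% allows at most ⌊0.15 × 8⌋ = 1 poor households.
So at least 3 − 1 = 2 must be lifted.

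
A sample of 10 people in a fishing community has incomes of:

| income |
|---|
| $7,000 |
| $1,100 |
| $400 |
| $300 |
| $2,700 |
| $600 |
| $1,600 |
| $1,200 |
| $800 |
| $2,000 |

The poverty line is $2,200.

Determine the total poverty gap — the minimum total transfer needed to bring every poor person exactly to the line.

$9,600

Incomes under z: $300, $400, $600, $800, $1,100, $1,200, $1,600, $2,000 (q = 8 of N = 10).
Individual gaps: 2200−300 = 1900; 2200−400 = 1800; 2200−600 = 1600; 2200−800 = 1400; 2200−1100 = 1100; 2200−1200 = 1000; 2200−1600 = 600; 2200−2000 = 200.
Aggregate gap = $9,600.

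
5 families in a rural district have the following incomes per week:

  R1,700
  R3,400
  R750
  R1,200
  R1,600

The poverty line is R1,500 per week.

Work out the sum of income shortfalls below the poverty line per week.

R1,050

Below z: R750, R1,200 (q = 2 of N = 5).
Individual gaps: 1500−750 = 750; 1500−1200 = 300.
Aggregate gap = R1,050.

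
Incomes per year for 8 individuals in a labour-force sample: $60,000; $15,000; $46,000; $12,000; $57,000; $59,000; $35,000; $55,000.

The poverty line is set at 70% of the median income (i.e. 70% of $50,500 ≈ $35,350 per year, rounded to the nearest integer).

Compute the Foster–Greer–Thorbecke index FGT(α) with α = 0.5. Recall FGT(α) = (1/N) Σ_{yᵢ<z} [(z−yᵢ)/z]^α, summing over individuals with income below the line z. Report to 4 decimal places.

0.2089

Below z: $12,000, $15,000, $35,000 (q = 3 of N = 8).
Normalized shortfalls: (35350−12000)/35350 = 0.6605; (35350−15000)/35350 = 0.5757; (35350−35000)/35350 = 0.0099.
Raised to α = 0.5: 0.81273; 0.75873; 0.09950.
Sum = 1.670969; FGT(0.5) = 1.670969 / 8 = 0.2089.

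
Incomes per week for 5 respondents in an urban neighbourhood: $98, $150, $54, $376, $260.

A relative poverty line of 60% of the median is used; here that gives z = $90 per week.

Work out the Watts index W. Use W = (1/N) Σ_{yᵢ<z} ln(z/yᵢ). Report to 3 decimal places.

Below z: $54 (q = 1 of N = 5).
Log shortfalls: ln(90/54) = 0.5108.
W = 0.510826 / 5 = 0.102.

0.102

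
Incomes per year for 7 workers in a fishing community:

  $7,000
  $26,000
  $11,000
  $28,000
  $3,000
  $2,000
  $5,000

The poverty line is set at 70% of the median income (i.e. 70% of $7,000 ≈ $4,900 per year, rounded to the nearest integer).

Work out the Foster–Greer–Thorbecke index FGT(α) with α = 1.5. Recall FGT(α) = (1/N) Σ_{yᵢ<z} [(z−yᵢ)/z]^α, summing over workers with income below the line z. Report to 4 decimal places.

0.0995

Below the line: $2,000, $3,000 (q = 2 of N = 7).
Gap ratios (z−y)/z: (4900−2000)/4900 = 0.5918; (4900−3000)/4900 = 0.3878.
Raised to α = 1.5: 0.45531; 0.24146.
Sum = 0.696761; FGT(1.5) = 0.696761 / 7 = 0.0995.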